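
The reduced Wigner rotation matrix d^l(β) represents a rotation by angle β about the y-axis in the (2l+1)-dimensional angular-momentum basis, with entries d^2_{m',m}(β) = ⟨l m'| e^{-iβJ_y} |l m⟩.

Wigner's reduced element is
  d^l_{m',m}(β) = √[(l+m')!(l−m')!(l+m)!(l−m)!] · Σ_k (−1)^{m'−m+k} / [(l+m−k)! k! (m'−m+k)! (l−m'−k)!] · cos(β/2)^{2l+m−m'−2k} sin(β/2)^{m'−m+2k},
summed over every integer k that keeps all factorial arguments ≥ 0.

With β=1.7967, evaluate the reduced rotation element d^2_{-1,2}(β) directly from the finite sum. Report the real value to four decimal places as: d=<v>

d=0.5964

d^2_{-1,2}(β=1.7967) via Wigner's sum:
Half-angle: c=0.622902, s=0.782300. N=√(1·6·24·1)=12.000000
Admissible k: 3..3 (factorial args all ≥0)
  k=3: (−1)^0·12.0000/(6)·0.6229^1·0.7823^3 = +0.596444
d^2_{-1,2}(1.7967) = +0.596444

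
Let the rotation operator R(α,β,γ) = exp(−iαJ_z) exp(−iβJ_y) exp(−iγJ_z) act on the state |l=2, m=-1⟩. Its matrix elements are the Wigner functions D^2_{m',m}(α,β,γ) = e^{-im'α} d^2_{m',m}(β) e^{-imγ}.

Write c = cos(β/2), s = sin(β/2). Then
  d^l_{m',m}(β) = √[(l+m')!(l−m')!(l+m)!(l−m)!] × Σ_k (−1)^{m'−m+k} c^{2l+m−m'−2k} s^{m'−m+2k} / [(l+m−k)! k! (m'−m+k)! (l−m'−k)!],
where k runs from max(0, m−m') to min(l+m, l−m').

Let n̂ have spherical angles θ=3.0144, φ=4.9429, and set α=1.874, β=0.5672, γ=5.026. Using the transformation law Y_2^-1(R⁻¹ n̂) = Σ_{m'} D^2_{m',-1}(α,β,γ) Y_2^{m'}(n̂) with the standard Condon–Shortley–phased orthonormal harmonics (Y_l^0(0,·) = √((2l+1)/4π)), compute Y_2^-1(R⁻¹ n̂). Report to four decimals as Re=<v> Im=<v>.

Need the full column D^2_{m',-1} for m'=−2..2 at α=1.874, β=0.5672, γ=5.026.
cos(β/2)=0.960054, sin(β/2)=0.279814
d^2_{-2,-1}: single k=1 term ⇒ +0.495206;  D = -0.393993+0.299999i
d^2_{-1,-1}: k∈[0..1] ⇒ +0.849539 -0.216496 = +0.633042;  D = +0.516389+0.366177i
d^2_{0,-1}: k∈[0..1] ⇒ -0.606502 +0.051520 = -0.554981;  D = -0.171209+0.527913i
d^2_{1,-1}: k∈[0..1] ⇒ +0.216496 -0.006130 = +0.210366;  D = -0.210355-0.002189i
d^2_{2,-1}: single k=0 term ⇒ -0.042066;  D = -0.012142-0.040276i
Y_2^{m'}(θ=3.0144,φ=4.9429) and Σ D·Y over m':
  (-0.3940+0.3000i)·(-0.0056+0.0028i)  (+0.5164+0.3662i)·(-0.0222-0.0946i)  (-0.1712+0.5279i)·(+0.6156+0.0000i)  (-0.2104-0.0022i)·(+0.0222-0.0946i)  (-0.0121-0.0403i)·(-0.0056-0.0028i)
Y_2^-1(R⁻¹ n̂) = -0.085764+0.285317i

Re=-0.0858 Im=0.2853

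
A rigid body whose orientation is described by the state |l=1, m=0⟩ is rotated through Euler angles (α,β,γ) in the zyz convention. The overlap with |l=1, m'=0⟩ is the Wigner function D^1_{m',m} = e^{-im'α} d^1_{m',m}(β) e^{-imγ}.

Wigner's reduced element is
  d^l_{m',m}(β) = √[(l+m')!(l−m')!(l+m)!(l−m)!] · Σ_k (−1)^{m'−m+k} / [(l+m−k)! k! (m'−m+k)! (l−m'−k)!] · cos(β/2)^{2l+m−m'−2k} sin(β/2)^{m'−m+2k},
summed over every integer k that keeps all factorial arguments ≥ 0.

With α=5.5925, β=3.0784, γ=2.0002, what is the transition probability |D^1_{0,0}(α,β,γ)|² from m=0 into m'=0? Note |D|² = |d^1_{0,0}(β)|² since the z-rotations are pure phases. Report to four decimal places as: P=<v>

First d^1_{0,0}(β=3.0784), then the phase factors e^{-i(0)α} and e^{-i(0)γ}:
With c≡cos(β/2)=0.031591 and s≡sin(β/2)=0.999501, N=[1·1·1·1]^{1/2}=1.000000
The bounds max(0,m−m')=0 and min(l+m,l−m')=1 give 2 terms
  k=0: (−1)^0·1.0000/(1)·0.0316^2·0.9995^0 = +0.000998
  k=1: (−1)^1·1.0000/(1)·0.0316^0·0.9995^2 = -0.999002
d^1_{0,0}(3.0784) = +0.000998 -0.999002 = -0.998004
|D^1_{0,0}|² = |d^1_{0,0}(β)|² = (-0.998004)² = 0.996012 (the z-rotation phases have unit modulus)

P=0.9960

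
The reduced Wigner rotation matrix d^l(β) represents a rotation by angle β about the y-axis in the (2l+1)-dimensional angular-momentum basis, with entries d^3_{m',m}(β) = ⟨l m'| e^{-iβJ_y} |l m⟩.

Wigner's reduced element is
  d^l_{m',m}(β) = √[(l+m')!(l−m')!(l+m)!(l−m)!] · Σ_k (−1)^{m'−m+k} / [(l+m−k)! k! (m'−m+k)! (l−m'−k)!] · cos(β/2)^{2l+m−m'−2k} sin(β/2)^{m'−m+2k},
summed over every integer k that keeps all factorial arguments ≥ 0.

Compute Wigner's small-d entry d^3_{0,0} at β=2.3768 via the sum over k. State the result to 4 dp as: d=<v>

d=0.1432

d^3_{0,0}(β=2.3768) via Wigner's sum:
Half-angle: c=0.373145, s=0.927773. N=√(6·6·6·6)=36.000000
The bounds max(0,m−m')=0 and min(l+m,l−m')=3 give 4 terms
  k=0: (−1)^0·36.0000/(36)·0.3731^6·0.9278^0 = +0.002699
  k=1: (−1)^1·36.0000/(4)·0.3731^4·0.9278^2 = -0.150188
  k=2: (−1)^2·36.0000/(4)·0.3731^2·0.9278^4 = +0.928463
  k=3: (−1)^3·36.0000/(36)·0.3731^0·0.9278^6 = -0.637750
d^3_{0,0}(2.3768) = +0.002699 -0.150188 +0.928463 -0.637750 = +0.143223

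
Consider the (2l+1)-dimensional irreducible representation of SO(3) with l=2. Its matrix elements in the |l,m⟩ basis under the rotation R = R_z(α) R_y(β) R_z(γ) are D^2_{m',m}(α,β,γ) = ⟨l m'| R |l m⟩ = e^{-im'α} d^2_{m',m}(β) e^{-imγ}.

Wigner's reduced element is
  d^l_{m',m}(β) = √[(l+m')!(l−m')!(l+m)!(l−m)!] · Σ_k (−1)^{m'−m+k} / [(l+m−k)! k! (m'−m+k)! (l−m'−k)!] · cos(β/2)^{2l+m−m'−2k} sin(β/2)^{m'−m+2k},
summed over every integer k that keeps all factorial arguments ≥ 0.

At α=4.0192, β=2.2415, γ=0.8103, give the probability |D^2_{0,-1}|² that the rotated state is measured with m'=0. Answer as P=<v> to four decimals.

P=0.3556

Split into d^2_{0,-1}(β=2.2415) × two z-phases.
Half-angle: c=0.435007, s=0.900427. N=√(2·2·1·6)=4.898979
k∈{0,1} keeps every argument non-negative
  k=0: (−1)^1·4.8990/(2)·0.4350^3·0.9004^1 = -0.181557
  k=1: (−1)^2·4.8990/(2)·0.4350^1·0.9004^3 = +0.777889
d^2_{0,-1}(2.2415) = -0.181557 +0.777889 = +0.596332
|D^2_{0,-1}|² = |d^2_{0,-1}(β)|² = (+0.596332)² = 0.355611 (the z-rotation phases have unit modulus)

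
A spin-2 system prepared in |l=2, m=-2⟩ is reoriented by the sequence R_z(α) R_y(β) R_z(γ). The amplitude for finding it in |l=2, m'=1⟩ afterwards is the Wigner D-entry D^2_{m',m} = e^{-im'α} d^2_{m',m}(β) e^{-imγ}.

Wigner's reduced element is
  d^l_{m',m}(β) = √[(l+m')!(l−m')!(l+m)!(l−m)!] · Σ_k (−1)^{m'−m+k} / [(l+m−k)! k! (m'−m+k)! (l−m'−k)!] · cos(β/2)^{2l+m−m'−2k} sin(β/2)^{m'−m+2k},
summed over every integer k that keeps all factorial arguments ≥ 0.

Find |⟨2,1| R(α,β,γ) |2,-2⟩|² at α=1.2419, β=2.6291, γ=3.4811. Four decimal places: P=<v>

D^2_{1,-2}(1.2419,2.6291,3.4811) = e^{-i·1·1.2419}·d^2_{1,-2}(2.6291)·e^{-i·-2·3.4811}. Compute d first:
With c≡cos(β/2)=0.253451 and s≡sin(β/2)=0.967348, N=[6·1·1·24]^{1/2}=12.000000
k∈{0} keeps every argument non-negative
  k=0: (−1)^3·12.0000/(6)·0.2535^1·0.9673^3 = -0.458852
d^2_{1,-2}(2.6291) = -0.458852
|D^2_{1,-2}|² = |d^2_{1,-2}(β)|² = (-0.458852)² = 0.210545 (the z-rotation phases have unit modulus)

P=0.2105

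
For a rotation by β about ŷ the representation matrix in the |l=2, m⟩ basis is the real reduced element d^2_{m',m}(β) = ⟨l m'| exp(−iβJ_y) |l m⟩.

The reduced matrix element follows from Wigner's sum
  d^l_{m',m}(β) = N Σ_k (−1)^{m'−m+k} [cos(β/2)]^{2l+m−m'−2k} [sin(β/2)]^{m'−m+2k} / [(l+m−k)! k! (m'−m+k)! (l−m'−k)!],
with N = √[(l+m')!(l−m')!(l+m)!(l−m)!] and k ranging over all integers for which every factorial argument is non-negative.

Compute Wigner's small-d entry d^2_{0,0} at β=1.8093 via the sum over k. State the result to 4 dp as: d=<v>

d=-0.4163

d^2_{0,0}(β=1.8093) via Wigner's sum:
Half-angle: c=0.617961, s=0.786209. N=√(2·2·2·2)=4.000000
The bounds max(0,m−m')=0 and min(l+m,l−m')=2 give 3 terms
  k=0: (−1)^0·4.0000/(4)·0.6180^4·0.7862^0 = +0.145829
  k=1: (−1)^1·4.0000/(1)·0.6180^2·0.7862^2 = -0.944186
  k=2: (−1)^2·4.0000/(4)·0.6180^0·0.7862^4 = +0.382078
d^2_{0,0}(1.8093) = +0.145829 -0.944186 +0.382078 = -0.416280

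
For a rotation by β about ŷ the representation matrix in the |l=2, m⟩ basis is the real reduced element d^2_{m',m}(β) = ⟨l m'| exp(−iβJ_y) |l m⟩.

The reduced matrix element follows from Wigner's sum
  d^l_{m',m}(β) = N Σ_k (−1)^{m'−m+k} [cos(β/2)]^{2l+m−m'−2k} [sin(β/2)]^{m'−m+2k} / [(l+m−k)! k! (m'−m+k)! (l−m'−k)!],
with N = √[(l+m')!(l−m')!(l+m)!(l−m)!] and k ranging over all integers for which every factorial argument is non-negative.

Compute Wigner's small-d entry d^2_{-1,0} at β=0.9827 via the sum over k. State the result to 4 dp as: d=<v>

d^2_{-1,0}(β=0.9827) via Wigner's sum:
With c≡cos(β/2)=0.881697 and s≡sin(β/2)=0.471817, N=[1·6·2·2]^{1/2}=4.898979
k: max(0,(0)−(-1))=1 … min(2+(0),2−(-1))=2
  k=1: (−1)^0·4.8990/(2)·0.8817^3·0.4718^1 = +0.792148
  k=2: (−1)^1·4.8990/(2)·0.8817^1·0.4718^3 = -0.226837
d^2_{-1,0}(0.9827) = +0.792148 -0.226837 = +0.565311

d=0.5653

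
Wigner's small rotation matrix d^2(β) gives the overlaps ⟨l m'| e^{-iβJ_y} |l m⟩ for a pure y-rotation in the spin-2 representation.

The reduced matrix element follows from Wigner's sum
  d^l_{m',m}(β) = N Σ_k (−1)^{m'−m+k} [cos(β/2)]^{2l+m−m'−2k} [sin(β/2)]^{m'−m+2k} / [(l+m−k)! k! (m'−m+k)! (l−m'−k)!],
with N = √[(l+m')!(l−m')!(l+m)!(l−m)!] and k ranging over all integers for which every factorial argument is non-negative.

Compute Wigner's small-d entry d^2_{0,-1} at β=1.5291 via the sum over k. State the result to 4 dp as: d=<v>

d=-0.0510

d^2_{0,-1}(β=1.5291) via Wigner's sum:
c=cos(1.5291/2)=0.721694, s=sin(1.5291/2)=0.692212; N=√[2·2·1·6]=4.898979
The bounds max(0,m−m')=0 and min(l+m,l−m')=1 give 2 terms
  k=0: (−1)^1·4.8990/(2)·0.7217^3·0.6922^1 = -0.637344
  k=1: (−1)^2·4.8990/(2)·0.7217^1·0.6922^3 = +0.586336
d^2_{0,-1}(1.5291) = -0.637344 +0.586336 = -0.051008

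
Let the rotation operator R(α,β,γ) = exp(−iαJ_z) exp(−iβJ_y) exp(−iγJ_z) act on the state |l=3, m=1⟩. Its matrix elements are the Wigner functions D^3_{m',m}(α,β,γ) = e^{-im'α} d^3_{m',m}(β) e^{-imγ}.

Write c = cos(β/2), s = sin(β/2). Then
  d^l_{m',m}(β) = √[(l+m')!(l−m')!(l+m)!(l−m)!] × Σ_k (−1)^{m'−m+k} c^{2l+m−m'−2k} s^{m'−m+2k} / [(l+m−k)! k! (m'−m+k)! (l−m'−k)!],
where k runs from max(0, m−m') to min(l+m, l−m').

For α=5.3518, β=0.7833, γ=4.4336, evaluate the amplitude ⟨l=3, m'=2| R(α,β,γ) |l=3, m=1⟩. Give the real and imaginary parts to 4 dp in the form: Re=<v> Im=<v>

Split into d^3_{2,1}(β=0.7833) × two z-phases.
Half-angle: c=0.924280, s=0.381714. N=√(120·1·24·2)=75.894664
k∈{0,1} keeps every argument non-negative
  k=0: (−1)^1·75.8947/(24)·0.9243^5·0.3817^1 = -0.814249
  k=1: (−1)^2·75.8947/(12)·0.9243^3·0.3817^3 = +0.277751
d^3_{2,1}(0.7833) = -0.814249 +0.277751 = -0.536498
Attach z-rotation phases: D = e^{-i(2)(5.3518)}·(-0.536498)·e^{-i(1)(4.4336)} = +0.451457+0.289856i

Re=0.4515 Im=0.2899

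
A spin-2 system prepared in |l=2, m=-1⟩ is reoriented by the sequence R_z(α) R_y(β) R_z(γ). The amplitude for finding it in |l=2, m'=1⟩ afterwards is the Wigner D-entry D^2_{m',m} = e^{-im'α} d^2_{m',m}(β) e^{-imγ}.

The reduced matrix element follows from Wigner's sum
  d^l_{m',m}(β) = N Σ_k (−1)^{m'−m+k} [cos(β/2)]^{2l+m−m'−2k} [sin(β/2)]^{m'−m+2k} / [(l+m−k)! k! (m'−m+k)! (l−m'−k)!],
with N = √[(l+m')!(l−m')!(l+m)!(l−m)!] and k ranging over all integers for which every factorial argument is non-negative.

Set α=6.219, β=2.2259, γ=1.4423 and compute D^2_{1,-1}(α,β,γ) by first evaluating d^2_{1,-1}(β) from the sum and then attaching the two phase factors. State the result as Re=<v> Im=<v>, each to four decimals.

Re=-0.0113 Im=-0.1754

Split into d^2_{1,-1}(β=2.2259) × two z-phases.
Half-angle: c=0.442017, s=0.897007. N=√(6·1·1·6)=6.000000
Admissible k: 0..1 (factorial args all ≥0)
  k=0: (−1)^2·6.0000/(2)·0.4420^2·0.8970^2 = +0.471619
  k=1: (−1)^3·6.0000/(6)·0.4420^0·0.8970^4 = -0.647415
d^2_{1,-1}(2.2259) = +0.471619 -0.647415 = -0.175796
Phases: e^{-i·(1)·6.219}=+0.997941+0.064141i, e^{-i·(-1)·1.4423}=+0.128143+0.991756i ⇒ D=-0.011298-0.175432i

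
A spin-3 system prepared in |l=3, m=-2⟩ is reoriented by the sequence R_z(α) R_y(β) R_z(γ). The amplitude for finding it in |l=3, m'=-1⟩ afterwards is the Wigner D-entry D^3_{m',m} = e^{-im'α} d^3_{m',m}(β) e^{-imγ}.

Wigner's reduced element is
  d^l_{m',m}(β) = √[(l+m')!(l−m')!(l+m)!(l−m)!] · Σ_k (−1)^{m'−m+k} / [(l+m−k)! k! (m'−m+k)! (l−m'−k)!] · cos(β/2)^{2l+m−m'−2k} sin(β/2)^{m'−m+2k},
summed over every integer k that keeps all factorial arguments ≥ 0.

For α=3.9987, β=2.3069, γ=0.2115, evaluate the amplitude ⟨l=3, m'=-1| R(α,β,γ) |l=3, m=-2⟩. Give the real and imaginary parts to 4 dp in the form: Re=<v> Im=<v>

Re=-0.0832 Im=-0.2780

First d^3_{-1,-2}(β=2.3069), then the phase factors e^{-i(-1)α} and e^{-i(-2)γ}:
With c≡cos(β/2)=0.405336 and s≡sin(β/2)=0.914168, N=[2·24·1·120]^{1/2}=75.894664
k∈{0,1} keeps every argument non-negative
  k=0: (−1)^1·75.8947/(24)·0.4053^5·0.9142^1 = -0.031630
  k=1: (−1)^2·75.8947/(12)·0.4053^3·0.9142^3 = +0.321776
d^3_{-1,-2}(2.3069) = -0.031630 +0.321776 = +0.290145
D = (-0.654627-0.755952i)·(+0.290145)·(+0.911862+0.410498i) = -0.083159-0.277973i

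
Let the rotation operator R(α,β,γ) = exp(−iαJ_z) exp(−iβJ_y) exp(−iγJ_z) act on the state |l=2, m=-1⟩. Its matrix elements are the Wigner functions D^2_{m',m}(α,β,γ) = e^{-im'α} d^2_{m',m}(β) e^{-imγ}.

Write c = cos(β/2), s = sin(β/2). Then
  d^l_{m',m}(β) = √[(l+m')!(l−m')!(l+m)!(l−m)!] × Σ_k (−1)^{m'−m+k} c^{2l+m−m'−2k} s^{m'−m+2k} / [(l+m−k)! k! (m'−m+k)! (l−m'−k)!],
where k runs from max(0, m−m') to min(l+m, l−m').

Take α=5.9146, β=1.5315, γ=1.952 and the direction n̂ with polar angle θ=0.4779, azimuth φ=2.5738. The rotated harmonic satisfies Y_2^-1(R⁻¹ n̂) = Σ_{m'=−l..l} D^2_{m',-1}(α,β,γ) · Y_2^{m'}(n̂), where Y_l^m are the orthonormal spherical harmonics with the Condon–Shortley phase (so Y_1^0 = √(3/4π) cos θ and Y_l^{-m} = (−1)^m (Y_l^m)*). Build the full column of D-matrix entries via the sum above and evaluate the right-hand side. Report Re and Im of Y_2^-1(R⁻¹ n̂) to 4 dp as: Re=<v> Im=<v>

Need the full column D^2_{m',-1} for m'=−2..2 at α=5.9146, β=1.5315, γ=1.952.
cos(β/2)=0.720863, sin(β/2)=0.693078
d^2_{-2,-1}: single k=1 term ⇒ +0.519242;  D = +0.180954+0.486691i
d^2_{-1,-1}: k∈[0..1] ⇒ +0.270029 -0.748842 = -0.478813;  D = +0.006042-0.478775i
d^2_{0,-1}: k∈[0..1] ⇒ -0.635939 +0.587860 = -0.048078;  D = +0.017887-0.044627i
d^2_{1,-1}: k∈[0..1] ⇒ +0.748842 -0.230743 = +0.518100;  D = -0.353077+0.379162i
d^2_{2,-1}: single k=0 term ⇒ -0.479986;  D = +0.431695-0.209824i
Y_2^{m'}(θ=0.4779,φ=2.5738) and Σ D·Y over m':
  (+0.1810+0.4867i)·(+0.0344+0.0741i)  (+0.0060-0.4788i)·(-0.2660-0.1697i)  (+0.0179-0.0446i)·(+0.4306+0.0000i)  (-0.3531+0.3792i)·(+0.2660-0.1697i)  (+0.4317-0.2098i)·(+0.0344-0.0741i)
Y_2^-1(R⁻¹ n̂) = -0.135222+0.258829i

Re=-0.1352 Im=0.2588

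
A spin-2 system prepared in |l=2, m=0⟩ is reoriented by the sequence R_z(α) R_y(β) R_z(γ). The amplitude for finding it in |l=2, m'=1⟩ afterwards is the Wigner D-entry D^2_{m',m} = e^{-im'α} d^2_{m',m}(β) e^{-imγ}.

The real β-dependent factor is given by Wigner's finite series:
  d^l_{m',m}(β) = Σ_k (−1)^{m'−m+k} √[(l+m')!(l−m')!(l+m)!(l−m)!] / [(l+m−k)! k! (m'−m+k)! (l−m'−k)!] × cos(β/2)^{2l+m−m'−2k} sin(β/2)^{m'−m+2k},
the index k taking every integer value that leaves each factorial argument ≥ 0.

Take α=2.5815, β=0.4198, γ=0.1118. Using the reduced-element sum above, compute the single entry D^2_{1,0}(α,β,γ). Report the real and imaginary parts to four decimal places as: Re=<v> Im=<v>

Re=0.3862 Im=0.2422

D^2_{1,0}(2.5815,0.4198,0.1118) = e^{-i·1·2.5815}·d^2_{1,0}(0.4198)·e^{-i·0·0.1118}. Compute d first:
c=cos(0.4198/2)=0.978052, s=sin(0.4198/2)=0.208362; N=√[6·1·2·2]=4.898979
The bounds max(0,m−m')=0 and min(l+m,l−m')=1 give 2 terms
  k=0: (−1)^1·4.8990/(2)·0.9781^3·0.2084^1 = -0.477507
  k=1: (−1)^2·4.8990/(2)·0.9781^1·0.2084^3 = +0.021672
d^2_{1,0}(0.4198) = -0.477507 +0.021672 = -0.455835
Phases: e^{-i·(1)·2.5815}=-0.847206-0.531265i, e^{-i·(0)·0.1118}=+1.000000+0.000000i ⇒ D=+0.386186+0.242169i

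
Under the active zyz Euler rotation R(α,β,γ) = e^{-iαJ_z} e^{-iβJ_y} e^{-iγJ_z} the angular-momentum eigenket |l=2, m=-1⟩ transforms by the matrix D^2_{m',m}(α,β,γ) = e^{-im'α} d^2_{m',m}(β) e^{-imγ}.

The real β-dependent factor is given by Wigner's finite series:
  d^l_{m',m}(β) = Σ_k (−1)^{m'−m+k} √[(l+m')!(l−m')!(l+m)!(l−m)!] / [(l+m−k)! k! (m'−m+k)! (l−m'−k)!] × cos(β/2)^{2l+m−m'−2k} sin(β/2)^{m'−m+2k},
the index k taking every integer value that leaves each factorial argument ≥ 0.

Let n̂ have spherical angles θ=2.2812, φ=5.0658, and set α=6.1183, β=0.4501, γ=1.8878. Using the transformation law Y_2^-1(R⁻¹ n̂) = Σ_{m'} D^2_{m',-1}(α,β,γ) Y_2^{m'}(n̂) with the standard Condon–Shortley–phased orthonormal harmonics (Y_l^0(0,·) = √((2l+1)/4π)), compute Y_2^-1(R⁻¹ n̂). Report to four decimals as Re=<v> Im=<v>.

Need the full column D^2_{m',-1} for m'=−2..2 at α=6.1183, β=0.4501, γ=1.8878.
cos(β/2)=0.974783, sin(β/2)=0.223155
d^2_{-2,-1}: single k=1 term ⇒ +0.413391;  D = +0.005278+0.413357i
d^2_{-1,-1}: k∈[0..1] ⇒ +0.902883 -0.141955 = +0.760928;  D = -0.115305+0.752141i
d^2_{0,-1}: k∈[0..1] ⇒ -0.506298 +0.026534 = -0.479764;  D = +0.149552-0.455859i
d^2_{1,-1}: k∈[0..1] ⇒ +0.141955 -0.002480 = +0.139475;  D = -0.064640+0.123592i
d^2_{2,-1}: single k=0 term ⇒ -0.021665;  D = +0.013056-0.017289i
Y_2^{m'}(θ=2.2812,φ=5.0658) and Σ D·Y over m':
  (+0.0053+0.4134i)·(-0.1688+0.1442i)  (-0.1153+0.7521i)·(-0.1322-0.3583i)  (+0.1496-0.4559i)·(+0.0870+0.0000i)  (-0.0646+0.1236i)·(+0.1322-0.3583i)  (+0.0131-0.0173i)·(-0.1688-0.1442i)
Y_2^-1(R⁻¹ n̂) = +0.268332-0.126251i

Re=0.2683 Im=-0.1263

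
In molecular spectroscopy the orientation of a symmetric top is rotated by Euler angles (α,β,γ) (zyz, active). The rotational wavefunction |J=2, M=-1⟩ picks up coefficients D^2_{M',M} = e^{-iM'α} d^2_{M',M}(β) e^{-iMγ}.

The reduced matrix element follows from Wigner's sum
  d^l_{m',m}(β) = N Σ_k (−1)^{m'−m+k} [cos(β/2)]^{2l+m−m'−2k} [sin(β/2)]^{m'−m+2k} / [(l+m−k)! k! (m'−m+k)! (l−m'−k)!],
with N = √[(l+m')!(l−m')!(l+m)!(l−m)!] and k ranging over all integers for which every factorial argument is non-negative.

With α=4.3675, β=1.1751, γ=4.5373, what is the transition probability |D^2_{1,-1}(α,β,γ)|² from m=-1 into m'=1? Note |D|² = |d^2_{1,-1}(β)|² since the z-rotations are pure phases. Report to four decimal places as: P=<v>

P=0.2961

Split into d^2_{1,-1}(β=1.1751) × two z-phases.
With c≡cos(β/2)=0.832301 and s≡sin(β/2)=0.554324, N=[6·1·1·6]^{1/2}=6.000000
k∈{0,1} keeps every argument non-negative
  k=0: (−1)^2·6.0000/(2)·0.8323^2·0.5543^2 = +0.638571
  k=1: (−1)^3·6.0000/(6)·0.8323^0·0.5543^4 = -0.094418
d^2_{1,-1}(1.1751) = +0.638571 -0.094418 = +0.544153
|D^2_{1,-1}|² = |d^2_{1,-1}(β)|² = (+0.544153)² = 0.296103 (the z-rotation phases have unit modulus)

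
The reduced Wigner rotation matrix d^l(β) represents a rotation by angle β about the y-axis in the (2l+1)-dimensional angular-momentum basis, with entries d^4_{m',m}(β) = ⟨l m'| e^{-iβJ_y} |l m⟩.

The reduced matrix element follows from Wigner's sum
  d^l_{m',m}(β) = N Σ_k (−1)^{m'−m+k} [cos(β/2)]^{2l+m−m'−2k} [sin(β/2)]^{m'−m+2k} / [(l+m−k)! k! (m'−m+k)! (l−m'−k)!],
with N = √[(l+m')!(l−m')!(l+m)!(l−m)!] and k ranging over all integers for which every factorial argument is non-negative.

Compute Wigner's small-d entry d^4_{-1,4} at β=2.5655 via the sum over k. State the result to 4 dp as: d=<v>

d^4_{-1,4}(β=2.5655) via Wigner's sum:
Half-angle: c=0.284080, s=0.958801. N=√(6·120·40320·1)=5387.986637
k∈{5} keeps every argument non-negative
  k=5: (−1)^0·5387.9866/(720)·0.2841^3·0.9588^5 = +0.139013
d^4_{-1,4}(2.5655) = +0.139013

d=0.1390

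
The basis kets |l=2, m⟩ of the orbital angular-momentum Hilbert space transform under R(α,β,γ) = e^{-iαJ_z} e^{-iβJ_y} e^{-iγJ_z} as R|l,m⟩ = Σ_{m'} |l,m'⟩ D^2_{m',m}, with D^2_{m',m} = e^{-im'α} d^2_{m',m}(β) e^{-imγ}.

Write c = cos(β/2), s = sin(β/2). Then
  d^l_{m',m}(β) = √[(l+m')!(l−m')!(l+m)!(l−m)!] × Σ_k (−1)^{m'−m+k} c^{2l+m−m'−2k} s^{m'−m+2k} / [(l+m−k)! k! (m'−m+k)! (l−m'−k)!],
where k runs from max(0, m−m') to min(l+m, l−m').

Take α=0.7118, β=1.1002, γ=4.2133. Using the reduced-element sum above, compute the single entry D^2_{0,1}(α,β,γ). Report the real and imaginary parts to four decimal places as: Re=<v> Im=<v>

Re=-0.2369 Im=0.4346

Split into d^2_{0,1}(β=1.1002) × two z-phases.
c=cos(1.1002/2)=0.852472, s=sin(1.1002/2)=0.522772; N=√[2·2·6·1]=4.898979
k∈{1,2} keeps every argument non-negative
  k=1: (−1)^0·4.8990/(2)·0.8525^3·0.5228^1 = +0.793285
  k=2: (−1)^1·4.8990/(2)·0.8525^1·0.5228^3 = -0.298328
d^2_{0,1}(1.1002) = +0.793285 -0.298328 = +0.494957
D = (+1.000000+0.000000i)·(+0.494957)·(-0.478626+0.878019i) = -0.236899+0.434581i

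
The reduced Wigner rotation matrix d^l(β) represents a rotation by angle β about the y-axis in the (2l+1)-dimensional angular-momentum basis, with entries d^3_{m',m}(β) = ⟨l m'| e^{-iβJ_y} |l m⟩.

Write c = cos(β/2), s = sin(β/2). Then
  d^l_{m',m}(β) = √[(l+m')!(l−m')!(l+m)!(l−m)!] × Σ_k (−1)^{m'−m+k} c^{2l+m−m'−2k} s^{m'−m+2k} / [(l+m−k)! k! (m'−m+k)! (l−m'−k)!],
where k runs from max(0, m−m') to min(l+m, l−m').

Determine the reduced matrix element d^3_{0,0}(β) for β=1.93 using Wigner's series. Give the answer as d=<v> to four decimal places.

d^3_{0,0}(β=1.93) via Wigner's sum:
Half-angle: c=0.569417, s=0.822049. N=√(6·6·6·6)=36.000000
k: max(0,(0)−(0))=0 … min(3+(0),3−(0))=3
  k=0: (−1)^0·36.0000/(36)·0.5694^6·0.8220^0 = +0.034086
  k=1: (−1)^1·36.0000/(4)·0.5694^4·0.8220^2 = -0.639380
  k=2: (−1)^2·36.0000/(4)·0.5694^2·0.8220^4 = +1.332582
  k=3: (−1)^3·36.0000/(36)·0.5694^0·0.8220^6 = -0.308593
d^3_{0,0}(1.93) = +0.034086 -0.639380 +1.332582 -0.308593 = +0.418695

d=0.4187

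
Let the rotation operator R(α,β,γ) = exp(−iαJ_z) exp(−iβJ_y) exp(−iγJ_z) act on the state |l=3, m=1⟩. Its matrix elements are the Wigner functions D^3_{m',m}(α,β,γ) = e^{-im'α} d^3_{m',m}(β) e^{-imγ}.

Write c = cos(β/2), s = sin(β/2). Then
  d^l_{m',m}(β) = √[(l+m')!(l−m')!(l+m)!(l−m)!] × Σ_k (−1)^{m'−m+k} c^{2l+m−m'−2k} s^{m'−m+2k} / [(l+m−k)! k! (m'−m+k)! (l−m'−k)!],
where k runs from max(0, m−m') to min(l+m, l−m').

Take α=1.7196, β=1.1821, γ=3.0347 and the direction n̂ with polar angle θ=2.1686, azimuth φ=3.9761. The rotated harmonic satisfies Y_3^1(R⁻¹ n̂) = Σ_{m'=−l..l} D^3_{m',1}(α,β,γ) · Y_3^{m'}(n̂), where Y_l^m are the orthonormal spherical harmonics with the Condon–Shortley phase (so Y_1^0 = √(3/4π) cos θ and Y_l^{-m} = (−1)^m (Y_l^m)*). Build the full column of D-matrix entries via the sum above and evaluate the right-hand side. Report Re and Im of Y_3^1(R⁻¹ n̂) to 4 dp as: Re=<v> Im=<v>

Re=0.1169 Im=0.3107

Need the full column D^3_{m',1} for m'=−3..3 at α=1.7196, β=1.1821, γ=3.0347.
cos(β/2)=0.830356, sin(β/2)=0.557233
d^3_{-3,1}: single k=4 term ⇒ +0.257467;  D = -0.135299+0.219051i
d^3_{-2,1}: k∈[3..4] ⇒ +0.626519 -0.141075 = +0.485444;  D = +0.446268+0.191051i
d^3_{-1,1}: k∈[2..4] ⇒ +0.885692 -0.531822 +0.029938 = +0.383807;  D = +0.097072-0.371329i
d^3_{0,1}: k∈[1..3] ⇒ +0.761990 -1.029475 +0.154540 = -0.112945;  D = +0.112301+0.012050i
d^3_{1,1}: k∈[0..2] ⇒ +0.327783 -1.180922 +0.398867 = -0.454273;  D = -0.019033-0.453874i
d^3_{2,1}: k∈[0..1] ⇒ -0.695599 +0.626519 = -0.069080;  D = -0.067828+0.013095i
d^3_{3,1}: single k=0 term ⇒ +0.571712;  D = -0.190399-0.539076i
Y_3^{m'}(θ=2.1686,φ=3.9761) and Σ D·Y over m':
  (-0.1353+0.2191i)·(+0.1893+0.1403i)  (+0.4463+0.1911i)·(+0.0385+0.3911i)  (+0.0971-0.3713i)·(-0.1047+0.1156i)  (+0.1123+0.0121i)·(+0.2974+0.0000i)  (-0.0190-0.4539i)·(+0.1047+0.1156i)  (-0.0678+0.0131i)·(+0.0385-0.3911i)  (-0.1904-0.5391i)·(-0.1893+0.1403i)
Y_3^1(R⁻¹ n̂) = +0.116938+0.310660i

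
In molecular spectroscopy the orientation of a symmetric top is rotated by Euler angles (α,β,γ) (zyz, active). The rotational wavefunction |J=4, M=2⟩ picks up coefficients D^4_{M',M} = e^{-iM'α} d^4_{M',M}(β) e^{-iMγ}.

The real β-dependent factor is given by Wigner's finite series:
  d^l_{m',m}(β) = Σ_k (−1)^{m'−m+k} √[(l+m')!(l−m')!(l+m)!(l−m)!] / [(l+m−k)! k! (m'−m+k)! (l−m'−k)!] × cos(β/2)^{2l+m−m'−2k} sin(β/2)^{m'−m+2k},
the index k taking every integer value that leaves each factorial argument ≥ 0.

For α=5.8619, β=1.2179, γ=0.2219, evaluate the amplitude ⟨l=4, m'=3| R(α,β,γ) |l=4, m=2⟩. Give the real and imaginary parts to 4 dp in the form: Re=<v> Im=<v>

D^4_{3,2}(5.8619,1.2179,0.2219) = e^{-i·3·5.8619}·d^4_{3,2}(1.2179)·e^{-i·2·0.2219}. Compute d first:
Half-angle: c=0.820249, s=0.572007. N=√(5040·1·720·2)=2693.993318
Admissible k: 0..1 (factorial args all ≥0)
  k=0: (−1)^1·2693.9933/(720)·0.8202^7·0.5720^1 = -0.534669
  k=1: (−1)^2·2693.9933/(240)·0.8202^5·0.5720^3 = +0.780040
d^4_{3,2}(1.2179) = -0.534669 +0.780040 = +0.245371
Phases: e^{-i·(3)·5.8619}=+0.302143+0.953262i, e^{-i·(2)·0.2219}=+0.903127-0.429374i ⇒ D=+0.167387+0.179411i

Re=0.1674 Im=0.1794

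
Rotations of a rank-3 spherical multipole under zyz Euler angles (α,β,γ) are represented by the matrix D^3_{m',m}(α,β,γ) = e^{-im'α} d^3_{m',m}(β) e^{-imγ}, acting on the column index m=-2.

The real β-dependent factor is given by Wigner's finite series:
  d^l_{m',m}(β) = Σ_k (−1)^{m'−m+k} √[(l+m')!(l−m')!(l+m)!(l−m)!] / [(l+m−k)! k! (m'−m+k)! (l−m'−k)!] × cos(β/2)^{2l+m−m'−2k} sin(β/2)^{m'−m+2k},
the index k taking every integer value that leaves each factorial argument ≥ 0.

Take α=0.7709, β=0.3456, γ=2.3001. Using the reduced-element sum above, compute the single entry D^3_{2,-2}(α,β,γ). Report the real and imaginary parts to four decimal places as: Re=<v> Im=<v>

Split into d^3_{2,-2}(β=0.3456) × two z-phases.
c=cos(0.3456/2)=0.985107, s=sin(0.3456/2)=0.171941; N=√[120·1·1·120]=120.000000
k∈{0,1} keeps every argument non-negative
  k=0: (−1)^4·120.0000/(24)·0.9851^2·0.1719^4 = +0.004241
  k=1: (−1)^5·120.0000/(120)·0.9851^0·0.1719^6 = -0.000026
d^3_{2,-2}(0.3456) = +0.004241 -0.000026 = +0.004215
Phases: e^{-i·(2)·0.7709}=+0.028992-0.999580i, e^{-i·(-2)·2.3001}=-0.111954-0.993713i ⇒ D=-0.004200+0.000350i

Re=-0.0042 Im=0.0004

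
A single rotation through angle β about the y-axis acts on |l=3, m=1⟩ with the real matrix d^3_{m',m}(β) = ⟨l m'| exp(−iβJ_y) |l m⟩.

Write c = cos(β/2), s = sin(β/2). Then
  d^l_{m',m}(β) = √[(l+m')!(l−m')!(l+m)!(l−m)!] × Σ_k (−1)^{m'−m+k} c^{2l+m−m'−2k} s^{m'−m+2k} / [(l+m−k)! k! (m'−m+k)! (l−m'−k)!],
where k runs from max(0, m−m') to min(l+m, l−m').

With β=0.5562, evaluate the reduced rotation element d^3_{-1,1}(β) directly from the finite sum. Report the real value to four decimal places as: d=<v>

d=0.3450

d^3_{-1,1}(β=0.5562) via Wigner's sum:
c=cos(0.5562/2)=0.961579, s=sin(0.5562/2)=0.274529; N=√[2·24·24·2]=48.000000
The bounds max(0,m−m')=2 and min(l+m,l−m')=4 give 3 terms
  k=2: (−1)^0·48.0000/(8)·0.9616^4·0.2745^2 = +0.386605
  k=3: (−1)^1·48.0000/(6)·0.9616^2·0.2745^4 = -0.042016
  k=4: (−1)^2·48.0000/(48)·0.9616^0·0.2745^6 = +0.000428
d^3_{-1,1}(0.5562) = +0.386605 -0.042016 +0.000428 = +0.345017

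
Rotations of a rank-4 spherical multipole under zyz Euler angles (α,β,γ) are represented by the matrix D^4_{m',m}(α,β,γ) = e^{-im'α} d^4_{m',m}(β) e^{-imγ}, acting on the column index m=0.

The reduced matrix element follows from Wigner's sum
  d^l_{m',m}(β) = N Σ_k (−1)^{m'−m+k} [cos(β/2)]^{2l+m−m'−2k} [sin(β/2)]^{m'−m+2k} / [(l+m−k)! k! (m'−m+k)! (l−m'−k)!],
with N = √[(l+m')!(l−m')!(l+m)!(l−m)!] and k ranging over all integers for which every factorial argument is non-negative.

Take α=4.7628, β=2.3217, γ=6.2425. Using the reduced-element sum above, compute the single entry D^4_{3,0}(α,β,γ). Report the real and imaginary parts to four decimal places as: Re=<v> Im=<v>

First d^4_{3,0}(β=2.3217), then the phase factors e^{-i(3)α} and e^{-i(0)γ}:
With c≡cos(β/2)=0.398560 and s≡sin(β/2)=0.917142, N=[5040·1·24·24]^{1/2}=1703.830978
k∈{0,1} keeps every argument non-negative
  k=0: (−1)^3·1703.8310/(144)·0.3986^5·0.9171^3 = -0.091800
  k=1: (−1)^4·1703.8310/(144)·0.3986^3·0.9171^5 = +0.486104
d^4_{3,0}(2.3217) = -0.091800 +0.486104 = +0.394304
D = (-0.150657-0.988586i)·(+0.394304)·(+1.000000+0.000000i) = -0.059405-0.389803i

Re=-0.0594 Im=-0.3898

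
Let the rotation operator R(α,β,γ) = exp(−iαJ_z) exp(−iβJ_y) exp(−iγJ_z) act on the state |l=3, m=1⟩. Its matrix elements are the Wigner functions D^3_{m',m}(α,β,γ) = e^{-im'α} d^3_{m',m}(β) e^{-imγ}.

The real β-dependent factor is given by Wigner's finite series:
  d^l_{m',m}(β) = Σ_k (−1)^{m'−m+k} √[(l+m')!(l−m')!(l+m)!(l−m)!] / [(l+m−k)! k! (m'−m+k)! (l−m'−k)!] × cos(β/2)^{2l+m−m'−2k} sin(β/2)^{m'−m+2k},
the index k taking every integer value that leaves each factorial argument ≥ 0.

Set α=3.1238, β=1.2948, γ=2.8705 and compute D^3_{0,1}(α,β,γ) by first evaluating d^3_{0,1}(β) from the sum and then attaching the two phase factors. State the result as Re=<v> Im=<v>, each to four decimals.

Re=0.2524 Im=0.0701

D^3_{0,1}(3.1238,1.2948,2.8705) = e^{-i·0·3.1238}·d^3_{0,1}(1.2948)·e^{-i·1·2.8705}. Compute d first:
c=cos(1.2948/2)=0.797655, s=sin(1.2948/2)=0.603115; N=√[6·6·24·2]=41.569219
The bounds max(0,m−m')=1 and min(l+m,l−m')=3 give 3 terms
  k=1: (−1)^0·41.5692/(12)·0.7977^5·0.6031^1 = +0.674629
  k=2: (−1)^1·41.5692/(4)·0.7977^3·0.6031^3 = -1.157060
  k=3: (−1)^2·41.5692/(12)·0.7977^1·0.6031^5 = +0.220498
d^3_{0,1}(1.2948) = +0.674629 -1.157060 +0.220498 = -0.261933
D = (+1.000000+0.000000i)·(-0.261933)·(-0.963479-0.267784i) = +0.252367+0.070142i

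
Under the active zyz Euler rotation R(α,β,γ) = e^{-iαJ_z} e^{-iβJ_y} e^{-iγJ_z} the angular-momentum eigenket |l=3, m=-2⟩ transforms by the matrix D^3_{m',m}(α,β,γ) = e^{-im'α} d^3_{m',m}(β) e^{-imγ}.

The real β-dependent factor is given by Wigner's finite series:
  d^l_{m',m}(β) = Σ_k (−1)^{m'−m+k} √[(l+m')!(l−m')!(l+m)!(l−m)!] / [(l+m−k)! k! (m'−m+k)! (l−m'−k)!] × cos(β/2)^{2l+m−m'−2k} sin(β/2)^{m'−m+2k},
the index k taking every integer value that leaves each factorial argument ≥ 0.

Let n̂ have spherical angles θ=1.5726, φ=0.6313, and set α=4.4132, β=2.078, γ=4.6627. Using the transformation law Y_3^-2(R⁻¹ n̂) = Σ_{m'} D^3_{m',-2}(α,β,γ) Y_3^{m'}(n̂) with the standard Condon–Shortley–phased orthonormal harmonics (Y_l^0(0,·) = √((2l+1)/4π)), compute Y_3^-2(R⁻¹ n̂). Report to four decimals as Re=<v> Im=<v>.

Re=-0.1784 Im=-0.3182

Need the full column D^3_{m',-2} for m'=−3..3 at α=4.4132, β=2.078, γ=4.6627.
cos(β/2)=0.507082, sin(β/2)=0.861898
d^3_{-3,-2}: single k=1 term ⇒ +0.070782;  D = -0.059444-0.038426i
d^3_{-2,-2}: k∈[0..1] ⇒ +0.017001 -0.245581 = -0.228581;  D = -0.175158+0.146863i
d^3_{-1,-2}: k∈[0..1] ⇒ -0.091379 +0.527998 = +0.436619;  D = +0.169451+0.402396i
d^3_{0,-2}: k∈[0..1] ⇒ +0.269021 -0.777214 = -0.508193;  D = +0.505685-0.050420i
d^3_{1,-2}: k∈[0..1] ⇒ -0.527998 +0.762705 = +0.234707;  D = +0.046586-0.230037i
d^3_{2,-2}: k∈[0..1] ⇒ +0.709496 -0.409953 = +0.299543;  D = +0.263017+0.143345i
d^3_{3,-2}: single k=0 term ⇒ -0.590789;  D = +0.423060-0.412374i
Y_3^{m'}(θ=1.5726,φ=0.6313) and Σ D·Y over m':
  (-0.0594-0.0384i)·(-0.1325-0.3956i)  (-0.1752+0.1469i)·(-0.0006+0.0018i)  (+0.1695+0.4024i)·(-0.2609+0.1907i)  (+0.5057-0.0504i)·(+0.0020+0.0000i)  (+0.0466-0.2300i)·(+0.2609+0.1907i)  (+0.2630+0.1433i)·(-0.0006-0.0018i)  (+0.4231-0.4124i)·(+0.1325-0.3956i)
Y_3^-2(R⁻¹ n̂) = -0.178395-0.318217i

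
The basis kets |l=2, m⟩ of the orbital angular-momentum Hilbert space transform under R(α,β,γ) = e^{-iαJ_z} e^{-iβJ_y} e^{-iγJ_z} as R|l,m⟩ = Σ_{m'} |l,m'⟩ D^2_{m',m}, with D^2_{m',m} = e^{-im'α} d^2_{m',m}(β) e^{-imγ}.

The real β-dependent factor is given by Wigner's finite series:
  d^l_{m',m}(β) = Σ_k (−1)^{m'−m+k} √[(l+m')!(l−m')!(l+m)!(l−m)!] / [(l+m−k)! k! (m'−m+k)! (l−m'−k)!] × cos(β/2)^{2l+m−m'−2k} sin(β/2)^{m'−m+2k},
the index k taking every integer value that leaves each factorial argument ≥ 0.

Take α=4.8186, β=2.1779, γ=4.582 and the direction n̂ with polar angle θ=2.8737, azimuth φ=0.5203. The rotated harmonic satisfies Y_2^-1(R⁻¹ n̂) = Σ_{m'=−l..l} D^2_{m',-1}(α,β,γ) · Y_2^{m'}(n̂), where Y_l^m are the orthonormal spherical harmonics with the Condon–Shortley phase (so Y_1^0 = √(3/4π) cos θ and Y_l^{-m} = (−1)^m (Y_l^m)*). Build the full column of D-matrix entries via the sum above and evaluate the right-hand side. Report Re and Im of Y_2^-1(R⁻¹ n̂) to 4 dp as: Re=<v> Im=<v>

Need the full column D^2_{m',-1} for m'=−2..2 at α=4.8186, β=2.1779, γ=4.582.
cos(β/2)=0.463416, sin(β/2)=0.886141
d^2_{-2,-1}: single k=1 term ⇒ +0.176379;  D = -0.014453+0.175786i
d^2_{-1,-1}: k∈[0..1] ⇒ +0.046119 -0.505905 = -0.459785;  D = +0.459651-0.011116i
d^2_{0,-1}: k∈[0..1] ⇒ -0.216019 +0.789869 = +0.573850;  D = -0.074612-0.568979i
d^2_{1,-1}: k∈[0..1] ⇒ +0.505905 -0.616611 = -0.110706;  D = -0.107621+0.025949i
d^2_{2,-1}: single k=0 term ⇒ -0.644925;  D = -0.216782-0.607399i
Y_2^{m'}(θ=2.8737,φ=0.5203) and Σ D·Y over m':
  (-0.0145+0.1758i)·(+0.0137-0.0233i)  (+0.4597-0.0111i)·(-0.1711+0.0980i)  (-0.0746-0.5690i)·(+0.5645+0.0000i)  (-0.1076+0.0259i)·(+0.1711+0.0980i)  (-0.2168-0.6074i)·(+0.0137+0.0233i)
Y_2^-1(R⁻¹ n̂) = -0.125513-0.290960i

Re=-0.1255 Im=-0.2910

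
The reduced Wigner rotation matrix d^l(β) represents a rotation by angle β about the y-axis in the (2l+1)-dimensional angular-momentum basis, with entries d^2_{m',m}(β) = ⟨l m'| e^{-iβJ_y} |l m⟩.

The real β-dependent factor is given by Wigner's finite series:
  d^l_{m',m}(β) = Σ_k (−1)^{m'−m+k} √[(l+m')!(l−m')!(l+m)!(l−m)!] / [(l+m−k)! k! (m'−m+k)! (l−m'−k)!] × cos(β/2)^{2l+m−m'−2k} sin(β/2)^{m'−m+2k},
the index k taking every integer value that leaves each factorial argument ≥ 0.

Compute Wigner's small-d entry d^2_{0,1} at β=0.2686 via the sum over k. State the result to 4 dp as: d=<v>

d^2_{0,1}(β=0.2686) via Wigner's sum:
c=cos(0.2686/2)=0.990995, s=sin(0.2686/2)=0.133897; N=√[2·2·6·1]=4.898979
The bounds max(0,m−m')=1 and min(l+m,l−m')=2 give 2 terms
  k=1: (−1)^0·4.8990/(2)·0.9910^3·0.1339^1 = +0.319198
  k=2: (−1)^1·4.8990/(2)·0.9910^1·0.1339^3 = -0.005827
d^2_{0,1}(0.2686) = +0.319198 -0.005827 = +0.313371

d=0.3134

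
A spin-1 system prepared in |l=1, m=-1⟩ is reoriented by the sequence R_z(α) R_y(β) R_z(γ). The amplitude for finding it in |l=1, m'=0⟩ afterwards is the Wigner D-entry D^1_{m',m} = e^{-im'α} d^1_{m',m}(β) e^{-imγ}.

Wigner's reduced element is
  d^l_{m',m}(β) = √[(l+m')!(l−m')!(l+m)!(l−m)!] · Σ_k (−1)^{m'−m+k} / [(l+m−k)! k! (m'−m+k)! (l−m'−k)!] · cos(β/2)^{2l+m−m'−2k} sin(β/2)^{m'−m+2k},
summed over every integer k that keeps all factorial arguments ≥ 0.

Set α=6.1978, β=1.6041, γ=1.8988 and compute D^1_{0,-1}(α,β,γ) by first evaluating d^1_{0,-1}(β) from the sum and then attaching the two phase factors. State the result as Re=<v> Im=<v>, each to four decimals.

Re=0.2277 Im=-0.6690

Split into d^1_{0,-1}(β=1.6041) × two z-phases.
Half-angle: c=0.695235, s=0.718783. N=√(1·1·1·2)=1.414214
k∈{0} keeps every argument non-negative
  k=0: (−1)^1·1.4142/(1)·0.6952^1·0.7188^1 = -0.706715
d^1_{0,-1}(1.6041) = -0.706715
Attach z-rotation phases: D = e^{-i(0)(6.1978)}·(-0.706715)·e^{-i(-1)(1.8988)} = +0.227671-0.669038i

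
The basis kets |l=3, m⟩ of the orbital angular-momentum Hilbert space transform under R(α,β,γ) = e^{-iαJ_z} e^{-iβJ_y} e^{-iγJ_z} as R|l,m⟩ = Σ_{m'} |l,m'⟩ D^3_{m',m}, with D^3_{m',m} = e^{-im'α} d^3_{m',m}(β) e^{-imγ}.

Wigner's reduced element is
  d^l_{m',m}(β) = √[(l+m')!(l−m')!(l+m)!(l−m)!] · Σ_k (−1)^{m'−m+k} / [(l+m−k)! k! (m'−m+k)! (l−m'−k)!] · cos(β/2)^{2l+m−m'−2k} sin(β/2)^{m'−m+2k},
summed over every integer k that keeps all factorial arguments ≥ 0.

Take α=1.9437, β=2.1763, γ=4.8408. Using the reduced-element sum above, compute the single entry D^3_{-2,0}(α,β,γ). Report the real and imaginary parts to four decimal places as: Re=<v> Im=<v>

First d^3_{-2,0}(β=2.1763), then the phase factors e^{-i(-2)α} and e^{-i(0)γ}:
Half-angle: c=0.464125, s=0.885770. N=√(1·120·6·6)=65.726707
k∈{2,3} keeps every argument non-negative
  k=2: (−1)^0·65.7267/(12)·0.4641^4·0.8858^2 = +0.199408
  k=3: (−1)^1·65.7267/(12)·0.4641^2·0.8858^4 = -0.726296
d^3_{-2,0}(2.1763) = +0.199408 -0.726296 = -0.526889
D = (-0.734540-0.678565i)·(-0.526889)·(+1.000000+0.000000i) = +0.387021+0.357528i

Re=0.3870 Im=0.3575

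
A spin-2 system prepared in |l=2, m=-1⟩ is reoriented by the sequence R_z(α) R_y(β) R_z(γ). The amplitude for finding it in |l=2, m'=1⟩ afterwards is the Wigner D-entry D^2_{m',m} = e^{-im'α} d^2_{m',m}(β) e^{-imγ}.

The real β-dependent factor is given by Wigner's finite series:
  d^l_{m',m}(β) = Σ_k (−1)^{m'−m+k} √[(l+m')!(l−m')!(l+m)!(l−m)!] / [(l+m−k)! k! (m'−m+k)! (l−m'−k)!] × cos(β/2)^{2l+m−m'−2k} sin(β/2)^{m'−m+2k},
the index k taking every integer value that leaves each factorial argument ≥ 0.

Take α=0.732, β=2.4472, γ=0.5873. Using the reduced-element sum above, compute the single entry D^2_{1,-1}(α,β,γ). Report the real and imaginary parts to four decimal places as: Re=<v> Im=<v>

Re=-0.4698 Im=0.0685

First d^2_{1,-1}(β=2.4472), then the phase factors e^{-i(1)α} and e^{-i(-1)γ}:
c=cos(2.4472/2)=0.340263, s=sin(2.4472/2)=0.940330; N=√[6·1·1·6]=6.000000
k: max(0,(-1)−(1))=0 … min(2+(-1),2−(1))=1
  k=0: (−1)^2·6.0000/(2)·0.3403^2·0.9403^2 = +0.307122
  k=1: (−1)^3·6.0000/(6)·0.3403^0·0.9403^4 = -0.781847
d^2_{1,-1}(2.4472) = +0.307122 -0.781847 = -0.474725
D = (+0.743839-0.668359i)·(-0.474725)·(+0.832440+0.554115i) = -0.469764+0.068453i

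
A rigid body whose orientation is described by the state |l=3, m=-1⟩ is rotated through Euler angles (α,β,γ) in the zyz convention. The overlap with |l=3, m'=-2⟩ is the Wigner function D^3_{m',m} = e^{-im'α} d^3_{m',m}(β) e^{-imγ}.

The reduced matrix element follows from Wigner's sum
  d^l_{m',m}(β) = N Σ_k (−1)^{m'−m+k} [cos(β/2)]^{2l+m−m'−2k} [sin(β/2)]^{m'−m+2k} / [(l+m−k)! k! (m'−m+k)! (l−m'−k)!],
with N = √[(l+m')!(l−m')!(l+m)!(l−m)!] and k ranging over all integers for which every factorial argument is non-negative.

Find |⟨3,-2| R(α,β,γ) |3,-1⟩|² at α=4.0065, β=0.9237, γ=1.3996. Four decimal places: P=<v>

First d^3_{-2,-1}(β=0.9237), then the phase factors e^{-i(-2)α} and e^{-i(-1)γ}:
Half-angle: c=0.895230, s=0.445605. N=√(1·120·2·24)=75.894664
k: max(0,(-1)−(-2))=1 … min(3+(-1),3−(-2))=2
  k=1: (−1)^0·75.8947/(24)·0.8952^5·0.4456^1 = +0.810256
  k=2: (−1)^1·75.8947/(12)·0.8952^3·0.4456^3 = -0.401498
d^3_{-2,-1}(0.9237) = +0.810256 -0.401498 = +0.408758
|D^3_{-2,-1}|² = |d^3_{-2,-1}(β)|² = (+0.408758)² = 0.167083 (the z-rotation phases have unit modulus)

P=0.1671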